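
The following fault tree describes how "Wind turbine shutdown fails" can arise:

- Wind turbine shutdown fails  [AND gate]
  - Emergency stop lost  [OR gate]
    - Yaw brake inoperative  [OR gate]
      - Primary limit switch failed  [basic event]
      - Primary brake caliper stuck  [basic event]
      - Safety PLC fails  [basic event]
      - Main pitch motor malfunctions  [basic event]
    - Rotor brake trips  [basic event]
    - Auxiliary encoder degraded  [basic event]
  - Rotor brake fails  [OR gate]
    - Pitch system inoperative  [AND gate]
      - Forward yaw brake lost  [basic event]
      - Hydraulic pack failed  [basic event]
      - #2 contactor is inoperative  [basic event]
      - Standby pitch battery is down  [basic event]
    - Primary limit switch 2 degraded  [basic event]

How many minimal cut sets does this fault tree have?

12

Yaw brake inoperative [OR]: union of children's cut sets → 4 cut set(s).
Emergency stop lost [OR]: union of children's cut sets → 6 cut set(s).
Pitch system inoperative [AND]: one cut set from each child combined → 1 × 1 × 1 × 1 = 1 cut set(s).
Rotor brake fails [OR]: union of children's cut sets → 2 cut set(s).
Wind turbine shutdown fails [AND]: one cut set from each child combined → 6 × 2 = 12 cut set(s).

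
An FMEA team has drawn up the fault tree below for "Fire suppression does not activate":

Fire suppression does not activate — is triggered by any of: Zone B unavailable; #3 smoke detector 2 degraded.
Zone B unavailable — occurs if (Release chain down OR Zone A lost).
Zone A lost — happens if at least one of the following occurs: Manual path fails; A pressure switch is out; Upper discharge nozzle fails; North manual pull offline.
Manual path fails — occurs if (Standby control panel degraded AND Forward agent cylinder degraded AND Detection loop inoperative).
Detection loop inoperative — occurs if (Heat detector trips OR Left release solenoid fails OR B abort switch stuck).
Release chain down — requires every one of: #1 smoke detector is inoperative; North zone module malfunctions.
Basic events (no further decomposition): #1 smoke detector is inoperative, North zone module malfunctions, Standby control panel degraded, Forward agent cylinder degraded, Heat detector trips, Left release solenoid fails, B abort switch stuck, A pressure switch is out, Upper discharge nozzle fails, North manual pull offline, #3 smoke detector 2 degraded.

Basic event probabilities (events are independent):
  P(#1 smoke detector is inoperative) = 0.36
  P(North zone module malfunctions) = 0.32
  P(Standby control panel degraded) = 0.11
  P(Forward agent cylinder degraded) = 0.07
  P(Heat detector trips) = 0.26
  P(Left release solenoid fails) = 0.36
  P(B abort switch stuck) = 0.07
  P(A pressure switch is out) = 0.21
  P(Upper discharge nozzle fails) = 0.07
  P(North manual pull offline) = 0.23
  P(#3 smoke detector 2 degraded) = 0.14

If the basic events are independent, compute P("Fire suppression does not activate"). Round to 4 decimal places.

P(Release chain down) [AND] = 0.36 × 0.32 = 0.115200
P(Detection loop inoperative) [OR] = 1 − (1−0.26) × (1−0.36) × (1−0.07) = 0.559552
P(Manual path fails) [AND] = 0.11 × 0.07 × 0.559552 = 0.004309
P(Zone A lost) [OR] = 1 − (1−0.004309) × (1−0.21) × (1−0.07) × (1−0.23) = 0.436719
P(Zone B unavailable) [OR] = 1 − (1−0.115200) × (1−0.436719) = 0.501609
P(Fire suppression does not activate) [OR] = 1 − (1−0.501609) × (1−0.14) = 0.571384
Rounded to 4 decimal places: P(Fire suppression does not activate) ≈ 0.5714.

0.5714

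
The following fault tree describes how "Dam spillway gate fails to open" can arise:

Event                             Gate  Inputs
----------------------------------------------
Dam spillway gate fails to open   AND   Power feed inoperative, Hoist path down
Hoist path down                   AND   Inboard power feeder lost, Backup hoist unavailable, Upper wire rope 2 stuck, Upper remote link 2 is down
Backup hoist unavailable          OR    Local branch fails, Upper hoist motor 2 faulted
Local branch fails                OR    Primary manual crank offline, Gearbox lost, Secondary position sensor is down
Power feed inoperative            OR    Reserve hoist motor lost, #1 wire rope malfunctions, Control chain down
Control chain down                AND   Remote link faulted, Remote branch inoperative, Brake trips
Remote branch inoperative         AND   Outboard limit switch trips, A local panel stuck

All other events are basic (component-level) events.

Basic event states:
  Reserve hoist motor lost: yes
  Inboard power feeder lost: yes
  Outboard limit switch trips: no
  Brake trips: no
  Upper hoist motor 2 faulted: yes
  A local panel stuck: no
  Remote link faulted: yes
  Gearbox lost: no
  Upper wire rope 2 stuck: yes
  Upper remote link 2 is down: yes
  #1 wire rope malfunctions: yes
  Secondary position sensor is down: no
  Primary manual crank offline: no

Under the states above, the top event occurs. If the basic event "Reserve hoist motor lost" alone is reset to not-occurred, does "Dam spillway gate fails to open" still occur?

Yes

Counterfactual: set "Reserve hoist motor lost" to not occurred.
Remote branch inoperative [AND]: Outboard limit switch trips=not, A local panel stuck=not → not all inputs occur → does not occur.
Control chain down [AND]: Remote link faulted=occurs, Remote branch inoperative=not, Brake trips=not → not all inputs occur → does not occur.
Power feed inoperative [OR]: Reserve hoist motor lost=not, #1 wire rope malfunctions=occurs, Control chain down=not → at least one input occurs → occurs.
Local branch fails [OR]: Primary manual crank offline=not, Gearbox lost=not, Secondary position sensor is down=not → no input occurs → does not occur.
Backup hoist unavailable [OR]: Local branch fails=not, Upper hoist motor 2 faulted=occurs → at least one input occurs → occurs.
Hoist path down [AND]: Inboard power feeder lost=occurs, Backup hoist unavailable=occurs, Upper wire rope 2 stuck=occurs, Upper remote link 2 is down=occurs → all inputs occur → occurs.
Dam spillway gate fails to open [AND]: Power feed inoperative=occurs, Hoist path down=occurs → all inputs occur → occurs.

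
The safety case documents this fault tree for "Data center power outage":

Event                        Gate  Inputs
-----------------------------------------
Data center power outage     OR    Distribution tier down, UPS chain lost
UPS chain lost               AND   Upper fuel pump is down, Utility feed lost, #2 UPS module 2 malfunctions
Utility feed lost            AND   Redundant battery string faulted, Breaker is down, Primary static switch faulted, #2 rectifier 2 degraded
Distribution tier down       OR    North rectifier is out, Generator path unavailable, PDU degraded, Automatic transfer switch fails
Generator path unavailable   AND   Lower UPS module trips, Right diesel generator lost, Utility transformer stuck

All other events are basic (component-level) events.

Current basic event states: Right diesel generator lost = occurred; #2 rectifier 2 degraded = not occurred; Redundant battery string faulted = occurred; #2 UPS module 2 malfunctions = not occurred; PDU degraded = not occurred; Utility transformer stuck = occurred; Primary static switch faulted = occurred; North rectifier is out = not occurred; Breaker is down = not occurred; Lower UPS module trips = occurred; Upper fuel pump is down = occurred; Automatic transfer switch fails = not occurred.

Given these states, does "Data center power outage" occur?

Generator path unavailable [AND]: Lower UPS module trips=occurs, Right diesel generator lost=occurs, Utility transformer stuck=occurs → all inputs occur → occurs.
Distribution tier down [OR]: North rectifier is out=not, Generator path unavailable=occurs, PDU degraded=not, Automatic transfer switch fails=not → at least one input occurs → occurs.
Utility feed lost [AND]: Redundant battery string faulted=occurs, Breaker is down=not, Primary static switch faulted=occurs, #2 rectifier 2 degraded=not → not all inputs occur → does not occur.
UPS chain lost [AND]: Upper fuel pump is down=occurs, Utility feed lost=not, #2 UPS module 2 malfunctions=not → not all inputs occur → does not occur.
Data center power outage [OR]: Distribution tier down=occurs, UPS chain lost=not → at least one input occurs → occurs.

Yes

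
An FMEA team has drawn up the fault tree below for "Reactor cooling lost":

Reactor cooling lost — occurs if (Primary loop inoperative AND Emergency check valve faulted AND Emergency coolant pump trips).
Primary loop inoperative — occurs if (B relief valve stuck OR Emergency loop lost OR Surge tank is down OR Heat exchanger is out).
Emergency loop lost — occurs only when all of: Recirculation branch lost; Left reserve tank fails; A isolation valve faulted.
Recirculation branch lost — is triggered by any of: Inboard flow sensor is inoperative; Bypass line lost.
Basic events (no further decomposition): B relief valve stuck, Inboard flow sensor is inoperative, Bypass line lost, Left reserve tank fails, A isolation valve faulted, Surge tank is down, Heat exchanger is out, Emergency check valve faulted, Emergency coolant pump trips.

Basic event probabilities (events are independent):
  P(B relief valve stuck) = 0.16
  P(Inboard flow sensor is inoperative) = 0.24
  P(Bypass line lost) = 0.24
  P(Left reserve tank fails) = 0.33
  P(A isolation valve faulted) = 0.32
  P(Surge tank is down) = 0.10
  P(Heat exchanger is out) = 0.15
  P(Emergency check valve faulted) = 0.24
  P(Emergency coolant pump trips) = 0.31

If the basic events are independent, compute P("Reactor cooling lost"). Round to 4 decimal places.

P(Recirculation branch lost) [OR] = 1 − (1−0.24) × (1−0.24) = 0.422400
P(Emergency loop lost) [AND] = 0.422400 × 0.33 × 0.32 = 0.044605
P(Primary loop inoperative) [OR] = 1 − (1−0.16) × (1−0.044605) × (1−0.10) × (1−0.15) = 0.386063
P(Reactor cooling lost) [AND] = 0.386063 × 0.24 × 0.31 = 0.028723
Rounded to 4 decimal places: P(Reactor cooling lost) ≈ 0.0287.

0.0287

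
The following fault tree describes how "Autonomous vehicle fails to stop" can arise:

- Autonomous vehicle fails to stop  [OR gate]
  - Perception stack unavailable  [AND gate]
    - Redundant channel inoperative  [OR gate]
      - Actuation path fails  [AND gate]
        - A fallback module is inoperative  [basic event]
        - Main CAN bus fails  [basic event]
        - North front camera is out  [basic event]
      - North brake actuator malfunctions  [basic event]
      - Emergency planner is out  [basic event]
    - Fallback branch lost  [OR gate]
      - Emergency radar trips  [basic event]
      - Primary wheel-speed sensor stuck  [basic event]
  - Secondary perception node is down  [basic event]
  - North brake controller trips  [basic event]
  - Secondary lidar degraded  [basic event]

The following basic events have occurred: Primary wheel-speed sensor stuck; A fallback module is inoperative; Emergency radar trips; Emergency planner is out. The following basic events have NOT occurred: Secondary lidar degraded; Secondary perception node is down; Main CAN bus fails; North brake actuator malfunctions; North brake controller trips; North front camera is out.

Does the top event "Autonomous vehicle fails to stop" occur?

Actuation path fails [AND]: A fallback module is inoperative=occurs, Main CAN bus fails=not, North front camera is out=not → not all inputs occur → does not occur.
Redundant channel inoperative [OR]: Actuation path fails=not, North brake actuator malfunctions=not, Emergency planner is out=occurs → at least one input occurs → occurs.
Fallback branch lost [OR]: Emergency radar trips=occurs, Primary wheel-speed sensor stuck=occurs → at least one input occurs → occurs.
Perception stack unavailable [AND]: Redundant channel inoperative=occurs, Fallback branch lost=occurs → all inputs occur → occurs.
Autonomous vehicle fails to stop [OR]: Perception stack unavailable=occurs, Secondary perception node is down=not, North brake controller trips=not, Secondary lidar degraded=not → at least one input occurs → occurs.

Yes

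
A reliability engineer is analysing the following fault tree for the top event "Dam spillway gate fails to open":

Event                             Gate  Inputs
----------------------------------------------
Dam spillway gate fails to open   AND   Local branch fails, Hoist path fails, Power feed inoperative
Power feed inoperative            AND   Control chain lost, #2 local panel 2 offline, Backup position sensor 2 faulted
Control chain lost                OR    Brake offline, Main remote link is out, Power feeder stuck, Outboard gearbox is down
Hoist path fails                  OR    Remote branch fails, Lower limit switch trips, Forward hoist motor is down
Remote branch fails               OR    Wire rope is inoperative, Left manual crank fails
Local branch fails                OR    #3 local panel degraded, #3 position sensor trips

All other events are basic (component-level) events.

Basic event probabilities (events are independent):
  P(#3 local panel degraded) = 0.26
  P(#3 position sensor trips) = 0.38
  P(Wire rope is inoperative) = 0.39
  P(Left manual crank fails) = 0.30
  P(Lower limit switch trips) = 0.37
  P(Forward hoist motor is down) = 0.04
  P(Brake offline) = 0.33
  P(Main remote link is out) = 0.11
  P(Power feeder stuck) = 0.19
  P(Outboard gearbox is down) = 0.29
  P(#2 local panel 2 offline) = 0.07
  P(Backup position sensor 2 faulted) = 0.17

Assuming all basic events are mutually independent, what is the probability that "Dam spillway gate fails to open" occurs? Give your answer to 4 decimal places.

0.0031

P(Local branch fails) [OR] = 1 − (1−0.26) × (1−0.38) = 0.541200
P(Remote branch fails) [OR] = 1 − (1−0.39) × (1−0.30) = 0.573000
P(Hoist path fails) [OR] = 1 − (1−0.573000) × (1−0.37) × (1−0.04) = 0.741750
P(Control chain lost) [OR] = 1 − (1−0.33) × (1−0.11) × (1−0.19) × (1−0.29) = 0.657068
P(Power feed inoperative) [AND] = 0.657068 × 0.07 × 0.17 = 0.007819
P(Dam spillway gate fails to open) [AND] = 0.541200 × 0.741750 × 0.007819 = 0.003139
Rounded to 4 decimal places: P(Dam spillway gate fails to open) ≈ 0.0031.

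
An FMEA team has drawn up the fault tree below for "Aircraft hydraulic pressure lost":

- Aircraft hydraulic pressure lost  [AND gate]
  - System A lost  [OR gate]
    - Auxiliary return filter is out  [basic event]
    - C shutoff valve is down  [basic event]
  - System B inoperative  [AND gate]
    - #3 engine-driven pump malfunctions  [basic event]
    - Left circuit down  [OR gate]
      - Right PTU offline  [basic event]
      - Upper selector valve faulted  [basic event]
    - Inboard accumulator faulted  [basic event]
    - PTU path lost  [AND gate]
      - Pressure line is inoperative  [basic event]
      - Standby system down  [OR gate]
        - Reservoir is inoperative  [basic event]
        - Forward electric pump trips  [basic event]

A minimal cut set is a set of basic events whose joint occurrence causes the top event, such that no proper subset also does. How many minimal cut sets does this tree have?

8

System A lost [OR]: union of children's cut sets → 2 cut set(s).
Left circuit down [OR]: union of children's cut sets → 2 cut set(s).
Standby system down [OR]: union of children's cut sets → 2 cut set(s).
PTU path lost [AND]: one cut set from each child combined → 1 × 2 = 2 cut set(s).
System B inoperative [AND]: one cut set from each child combined → 1 × 2 × 1 × 2 = 4 cut set(s).
Aircraft hydraulic pressure lost [AND]: one cut set from each child combined → 2 × 4 = 8 cut set(s).
Minimal cut sets: {#3 engine-driven pump malfunctions, Auxiliary return filter is out, Inboard accumulator faulted, Pressure line is inoperative, Reservoir is inoperative, Right PTU offline}; {#3 engine-driven pump malfunctions, Auxiliary return filter is out, Forward electric pump trips, Inboard accumulator faulted, Pressure line is inoperative, Right PTU offline}; {#3 engine-driven pump malfunctions, Auxiliary return filter is out, Inboard accumulator faulted, Pressure line is inoperative, Reservoir is inoperative, Upper selector valve faulted}; {#3 engine-driven pump malfunctions, Auxiliary return filter is out, Forward electric pump trips, Inboard accumulator faulted, Pressure line is inoperative, Upper selector valve faulted}; {#3 engine-driven pump malfunctions, C shutoff valve is down, Inboard accumulator faulted, Pressure line is inoperative, Reservoir is inoperative, Right PTU offline}; {#3 engine-driven pump malfunctions, C shutoff valve is down, Forward electric pump trips, Inboard accumulator faulted, Pressure line is inoperative, Right PTU offline}; {#3 engine-driven pump malfunctions, C shutoff valve is down, Inboard accumulator faulted, Pressure line is inoperative, Reservoir is inoperative, Upper selector valve faulted}; {#3 engine-driven pump malfunctions, C shutoff valve is down, Forward electric pump trips, Inboard accumulator faulted, Pressure line is inoperative, Upper selector valve faulted}.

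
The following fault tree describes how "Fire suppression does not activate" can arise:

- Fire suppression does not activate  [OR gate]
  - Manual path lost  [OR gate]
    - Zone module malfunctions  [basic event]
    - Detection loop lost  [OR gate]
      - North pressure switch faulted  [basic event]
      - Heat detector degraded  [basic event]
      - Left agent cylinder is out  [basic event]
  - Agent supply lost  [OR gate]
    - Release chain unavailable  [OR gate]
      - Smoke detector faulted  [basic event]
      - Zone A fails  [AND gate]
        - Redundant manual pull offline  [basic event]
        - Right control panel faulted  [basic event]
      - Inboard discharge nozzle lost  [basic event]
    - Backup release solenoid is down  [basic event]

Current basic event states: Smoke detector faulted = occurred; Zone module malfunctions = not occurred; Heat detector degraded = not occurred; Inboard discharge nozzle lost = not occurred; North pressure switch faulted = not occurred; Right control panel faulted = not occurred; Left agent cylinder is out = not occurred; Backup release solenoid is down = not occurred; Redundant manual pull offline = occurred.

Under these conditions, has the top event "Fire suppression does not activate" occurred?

Yes

Detection loop lost [OR]: North pressure switch faulted=not, Heat detector degraded=not, Left agent cylinder is out=not → no input occurs → does not occur.
Manual path lost [OR]: Zone module malfunctions=not, Detection loop lost=not → no input occurs → does not occur.
Zone A fails [AND]: Redundant manual pull offline=occurs, Right control panel faulted=not → not all inputs occur → does not occur.
Release chain unavailable [OR]: Smoke detector faulted=occurs, Zone A fails=not, Inboard discharge nozzle lost=not → at least one input occurs → occurs.
Agent supply lost [OR]: Release chain unavailable=occurs, Backup release solenoid is down=not → at least one input occurs → occurs.
Fire suppression does not activate [OR]: Manual path lost=not, Agent supply lost=occurs → at least one input occurs → occurs.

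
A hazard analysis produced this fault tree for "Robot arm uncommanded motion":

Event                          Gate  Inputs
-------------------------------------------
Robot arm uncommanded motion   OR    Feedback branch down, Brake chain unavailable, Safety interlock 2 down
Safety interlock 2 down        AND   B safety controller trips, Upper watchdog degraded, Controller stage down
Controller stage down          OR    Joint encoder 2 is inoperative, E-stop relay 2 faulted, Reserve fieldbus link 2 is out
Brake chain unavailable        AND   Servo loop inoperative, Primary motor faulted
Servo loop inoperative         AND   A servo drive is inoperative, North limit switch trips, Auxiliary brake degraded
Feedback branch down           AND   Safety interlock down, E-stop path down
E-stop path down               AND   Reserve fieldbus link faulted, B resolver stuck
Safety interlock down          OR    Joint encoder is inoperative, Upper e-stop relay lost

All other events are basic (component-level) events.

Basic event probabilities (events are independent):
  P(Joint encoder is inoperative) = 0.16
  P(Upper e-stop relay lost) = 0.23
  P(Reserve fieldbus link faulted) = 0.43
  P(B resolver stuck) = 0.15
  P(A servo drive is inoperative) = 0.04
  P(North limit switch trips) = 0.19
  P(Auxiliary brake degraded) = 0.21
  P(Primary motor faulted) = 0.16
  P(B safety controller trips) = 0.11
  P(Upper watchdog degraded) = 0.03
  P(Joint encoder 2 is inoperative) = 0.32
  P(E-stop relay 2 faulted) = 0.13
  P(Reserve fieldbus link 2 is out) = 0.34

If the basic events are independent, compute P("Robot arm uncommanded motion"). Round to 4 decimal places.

P(Safety interlock down) [OR] = 1 − (1−0.16) × (1−0.23) = 0.353200
P(E-stop path down) [AND] = 0.43 × 0.15 = 0.064500
P(Feedback branch down) [AND] = 0.353200 × 0.064500 = 0.022781
P(Servo loop inoperative) [AND] = 0.04 × 0.19 × 0.21 = 0.001596
P(Brake chain unavailable) [AND] = 0.001596 × 0.16 = 0.000255
P(Controller stage down) [OR] = 1 − (1−0.32) × (1−0.13) × (1−0.34) = 0.609544
P(Safety interlock 2 down) [AND] = 0.11 × 0.03 × 0.609544 = 0.002011
P(Robot arm uncommanded motion) [OR] = 1 − (1−0.022781) × (1−0.000255) × (1−0.002011) = 0.024995
Rounded to 4 decimal places: P(Robot arm uncommanded motion) ≈ 0.0250.

0.0250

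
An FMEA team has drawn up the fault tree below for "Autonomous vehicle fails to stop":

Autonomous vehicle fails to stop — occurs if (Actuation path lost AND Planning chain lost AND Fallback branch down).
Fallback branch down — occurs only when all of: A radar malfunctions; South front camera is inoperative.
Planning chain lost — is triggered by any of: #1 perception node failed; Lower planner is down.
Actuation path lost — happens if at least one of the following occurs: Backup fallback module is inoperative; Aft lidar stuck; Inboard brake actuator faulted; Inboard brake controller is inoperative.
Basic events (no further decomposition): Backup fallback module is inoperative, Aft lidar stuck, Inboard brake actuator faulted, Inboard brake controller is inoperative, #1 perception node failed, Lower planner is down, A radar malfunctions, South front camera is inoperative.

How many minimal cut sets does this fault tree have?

8

Actuation path lost [OR]: union of children's cut sets → 4 cut set(s).
Planning chain lost [OR]: union of children's cut sets → 2 cut set(s).
Fallback branch down [AND]: one cut set from each child combined → 1 × 1 = 1 cut set(s).
Autonomous vehicle fails to stop [AND]: one cut set from each child combined → 4 × 2 × 1 = 8 cut set(s).
Minimal cut sets: {#1 perception node failed, A radar malfunctions, Backup fallback module is inoperative, South front camera is inoperative}; {A radar malfunctions, Backup fallback module is inoperative, Lower planner is down, South front camera is inoperative}; {#1 perception node failed, A radar malfunctions, Aft lidar stuck, South front camera is inoperative}; {A radar malfunctions, Aft lidar stuck, Lower planner is down, South front camera is inoperative}; {#1 perception node failed, A radar malfunctions, Inboard brake actuator faulted, South front camera is inoperative}; {A radar malfunctions, Inboard brake actuator faulted, Lower planner is down, South front camera is inoperative}; {#1 perception node failed, A radar malfunctions, Inboard brake controller is inoperative, South front camera is inoperative}; {A radar malfunctions, Inboard brake controller is inoperative, Lower planner is down, South front camera is inoperative}.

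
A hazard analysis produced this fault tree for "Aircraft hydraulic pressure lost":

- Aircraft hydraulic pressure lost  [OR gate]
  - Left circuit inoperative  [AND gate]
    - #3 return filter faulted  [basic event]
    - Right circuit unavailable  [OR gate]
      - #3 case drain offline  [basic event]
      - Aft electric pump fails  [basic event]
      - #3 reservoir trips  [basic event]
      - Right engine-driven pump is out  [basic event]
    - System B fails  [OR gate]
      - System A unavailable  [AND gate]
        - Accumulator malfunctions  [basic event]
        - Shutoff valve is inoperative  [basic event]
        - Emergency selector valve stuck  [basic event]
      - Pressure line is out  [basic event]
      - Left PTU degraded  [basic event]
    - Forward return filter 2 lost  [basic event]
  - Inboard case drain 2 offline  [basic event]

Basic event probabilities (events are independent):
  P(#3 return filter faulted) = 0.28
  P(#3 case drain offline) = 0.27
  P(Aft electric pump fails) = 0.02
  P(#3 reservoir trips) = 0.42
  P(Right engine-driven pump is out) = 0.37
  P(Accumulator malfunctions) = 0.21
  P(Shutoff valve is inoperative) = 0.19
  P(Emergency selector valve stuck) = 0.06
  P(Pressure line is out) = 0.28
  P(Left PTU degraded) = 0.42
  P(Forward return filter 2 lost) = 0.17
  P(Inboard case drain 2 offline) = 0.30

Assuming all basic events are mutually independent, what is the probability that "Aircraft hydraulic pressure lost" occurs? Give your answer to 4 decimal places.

0.3144

P(Right circuit unavailable) [OR] = 1 − (1−0.27) × (1−0.02) × (1−0.42) × (1−0.37) = 0.738593
P(System A unavailable) [AND] = 0.21 × 0.19 × 0.06 = 0.002394
P(System B fails) [OR] = 1 − (1−0.002394) × (1−0.28) × (1−0.42) = 0.583400
P(Left circuit inoperative) [AND] = 0.28 × 0.738593 × 0.583400 × 0.17 = 0.020511
P(Aircraft hydraulic pressure lost) [OR] = 1 − (1−0.020511) × (1−0.30) = 0.314358
Rounded to 4 decimal places: P(Aircraft hydraulic pressure lost) ≈ 0.3144.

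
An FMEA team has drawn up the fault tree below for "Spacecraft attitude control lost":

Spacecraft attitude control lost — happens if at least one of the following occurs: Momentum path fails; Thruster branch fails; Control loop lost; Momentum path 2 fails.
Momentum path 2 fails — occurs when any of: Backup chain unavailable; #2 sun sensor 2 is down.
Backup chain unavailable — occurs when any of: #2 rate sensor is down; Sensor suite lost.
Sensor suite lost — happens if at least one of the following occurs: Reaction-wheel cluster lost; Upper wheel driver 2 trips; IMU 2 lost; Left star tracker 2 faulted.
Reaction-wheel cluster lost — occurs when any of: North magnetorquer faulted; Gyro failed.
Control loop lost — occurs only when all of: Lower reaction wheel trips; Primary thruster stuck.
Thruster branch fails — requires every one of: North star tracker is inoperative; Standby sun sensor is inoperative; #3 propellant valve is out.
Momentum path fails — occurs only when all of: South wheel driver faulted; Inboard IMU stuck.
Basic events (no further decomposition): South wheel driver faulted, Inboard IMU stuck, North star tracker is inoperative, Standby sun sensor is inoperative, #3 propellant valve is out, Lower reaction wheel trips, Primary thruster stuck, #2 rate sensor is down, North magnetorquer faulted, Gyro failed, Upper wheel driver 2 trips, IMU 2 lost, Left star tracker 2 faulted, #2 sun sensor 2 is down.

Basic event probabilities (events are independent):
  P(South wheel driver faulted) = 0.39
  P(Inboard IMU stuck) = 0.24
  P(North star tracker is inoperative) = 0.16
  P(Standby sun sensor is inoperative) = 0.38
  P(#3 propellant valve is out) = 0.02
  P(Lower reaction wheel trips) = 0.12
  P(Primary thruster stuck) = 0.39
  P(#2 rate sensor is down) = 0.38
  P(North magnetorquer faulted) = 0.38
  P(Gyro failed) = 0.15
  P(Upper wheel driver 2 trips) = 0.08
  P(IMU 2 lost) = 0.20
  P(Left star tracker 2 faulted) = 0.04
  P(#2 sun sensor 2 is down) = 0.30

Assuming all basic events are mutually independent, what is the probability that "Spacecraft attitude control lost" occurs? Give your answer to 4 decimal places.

0.8605

P(Momentum path fails) [AND] = 0.39 × 0.24 = 0.093600
P(Thruster branch fails) [AND] = 0.16 × 0.38 × 0.02 = 0.001216
P(Control loop lost) [AND] = 0.12 × 0.39 = 0.046800
P(Reaction-wheel cluster lost) [OR] = 1 − (1−0.38) × (1−0.15) = 0.473000
P(Sensor suite lost) [OR] = 1 − (1−0.473000) × (1−0.08) × (1−0.20) × (1−0.04) = 0.627643
P(Backup chain unavailable) [OR] = 1 − (1−0.38) × (1−0.627643) = 0.769139
P(Momentum path 2 fails) [OR] = 1 − (1−0.769139) × (1−0.30) = 0.838397
P(Spacecraft attitude control lost) [OR] = 1 − (1−0.093600) × (1−0.001216) × (1−0.046800) × (1−0.838397) = 0.860548
Rounded to 4 decimal places: P(Spacecraft attitude control lost) ≈ 0.8605.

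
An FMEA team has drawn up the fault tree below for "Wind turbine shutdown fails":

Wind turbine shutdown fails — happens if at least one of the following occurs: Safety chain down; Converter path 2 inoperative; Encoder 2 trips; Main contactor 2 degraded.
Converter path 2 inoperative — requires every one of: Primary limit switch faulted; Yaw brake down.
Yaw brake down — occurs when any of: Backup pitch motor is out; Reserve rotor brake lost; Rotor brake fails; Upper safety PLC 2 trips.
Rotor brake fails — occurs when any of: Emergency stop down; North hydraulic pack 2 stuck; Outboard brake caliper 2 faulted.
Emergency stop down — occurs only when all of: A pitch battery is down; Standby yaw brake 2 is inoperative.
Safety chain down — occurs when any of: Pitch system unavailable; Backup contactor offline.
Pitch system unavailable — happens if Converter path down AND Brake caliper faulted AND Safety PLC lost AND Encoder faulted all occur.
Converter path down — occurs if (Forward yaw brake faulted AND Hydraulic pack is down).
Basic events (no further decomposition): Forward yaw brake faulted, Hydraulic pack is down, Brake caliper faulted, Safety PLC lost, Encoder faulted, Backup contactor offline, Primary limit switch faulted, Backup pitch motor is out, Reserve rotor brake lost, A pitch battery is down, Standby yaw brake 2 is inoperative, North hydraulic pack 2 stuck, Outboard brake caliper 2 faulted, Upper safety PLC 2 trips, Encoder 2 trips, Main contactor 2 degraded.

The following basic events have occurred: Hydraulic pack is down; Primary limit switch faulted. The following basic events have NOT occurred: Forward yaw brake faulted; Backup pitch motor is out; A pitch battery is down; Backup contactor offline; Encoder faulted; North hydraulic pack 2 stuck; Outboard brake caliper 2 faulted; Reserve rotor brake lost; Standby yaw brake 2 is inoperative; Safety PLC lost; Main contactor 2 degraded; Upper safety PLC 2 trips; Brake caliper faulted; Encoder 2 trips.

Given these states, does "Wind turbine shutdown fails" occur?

No

Converter path down [AND]: Forward yaw brake faulted=not, Hydraulic pack is down=occurs → not all inputs occur → does not occur.
Pitch system unavailable [AND]: Converter path down=not, Brake caliper faulted=not, Safety PLC lost=not, Encoder faulted=not → not all inputs occur → does not occur.
Safety chain down [OR]: Pitch system unavailable=not, Backup contactor offline=not → no input occurs → does not occur.
Emergency stop down [AND]: A pitch battery is down=not, Standby yaw brake 2 is inoperative=not → not all inputs occur → does not occur.
Rotor brake fails [OR]: Emergency stop down=not, North hydraulic pack 2 stuck=not, Outboard brake caliper 2 faulted=not → no input occurs → does not occur.
Yaw brake down [OR]: Backup pitch motor is out=not, Reserve rotor brake lost=not, Rotor brake fails=not, Upper safety PLC 2 trips=not → no input occurs → does not occur.
Converter path 2 inoperative [AND]: Primary limit switch faulted=occurs, Yaw brake down=not → not all inputs occur → does not occur.
Wind turbine shutdown fails [OR]: Safety chain down=not, Converter path 2 inoperative=not, Encoder 2 trips=not, Main contactor 2 degraded=not → no input occurs → does not occur.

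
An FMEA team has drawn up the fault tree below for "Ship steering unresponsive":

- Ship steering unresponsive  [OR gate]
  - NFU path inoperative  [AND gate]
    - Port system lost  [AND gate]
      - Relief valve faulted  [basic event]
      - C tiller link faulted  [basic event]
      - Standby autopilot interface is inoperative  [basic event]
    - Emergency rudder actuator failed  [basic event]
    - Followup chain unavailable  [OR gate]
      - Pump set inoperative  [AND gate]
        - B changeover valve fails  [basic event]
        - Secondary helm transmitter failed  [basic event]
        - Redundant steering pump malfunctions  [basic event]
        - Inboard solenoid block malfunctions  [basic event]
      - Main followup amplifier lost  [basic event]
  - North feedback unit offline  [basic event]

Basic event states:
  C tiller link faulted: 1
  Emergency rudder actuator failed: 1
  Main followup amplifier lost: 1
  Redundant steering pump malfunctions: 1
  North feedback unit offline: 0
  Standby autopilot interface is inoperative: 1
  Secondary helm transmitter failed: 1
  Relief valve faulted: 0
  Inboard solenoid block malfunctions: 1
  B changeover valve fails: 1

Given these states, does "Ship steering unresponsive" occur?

Port system lost [AND]: Relief valve faulted=not, C tiller link faulted=occurs, Standby autopilot interface is inoperative=occurs → not all inputs occur → does not occur.
Pump set inoperative [AND]: B changeover valve fails=occurs, Secondary helm transmitter failed=occurs, Redundant steering pump malfunctions=occurs, Inboard solenoid block malfunctions=occurs → all inputs occur → occurs.
Followup chain unavailable [OR]: Pump set inoperative=occurs, Main followup amplifier lost=occurs → at least one input occurs → occurs.
NFU path inoperative [AND]: Port system lost=not, Emergency rudder actuator failed=occurs, Followup chain unavailable=occurs → not all inputs occur → does not occur.
Ship steering unresponsive [OR]: NFU path inoperative=not, North feedback unit offline=not → no input occurs → does not occur.

No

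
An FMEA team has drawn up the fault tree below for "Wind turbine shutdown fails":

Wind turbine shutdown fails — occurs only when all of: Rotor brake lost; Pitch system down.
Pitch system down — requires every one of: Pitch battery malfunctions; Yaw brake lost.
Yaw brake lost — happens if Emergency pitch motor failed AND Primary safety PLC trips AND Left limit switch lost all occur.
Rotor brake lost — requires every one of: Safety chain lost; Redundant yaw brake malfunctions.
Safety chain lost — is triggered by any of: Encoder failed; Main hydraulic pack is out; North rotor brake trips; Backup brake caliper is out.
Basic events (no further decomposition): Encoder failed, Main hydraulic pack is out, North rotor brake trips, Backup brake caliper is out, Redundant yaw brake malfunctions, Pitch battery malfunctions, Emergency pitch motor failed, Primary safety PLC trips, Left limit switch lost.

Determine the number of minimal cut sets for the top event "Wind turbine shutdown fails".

Safety chain lost [OR]: union of children's cut sets → 4 cut set(s).
Rotor brake lost [AND]: one cut set from each child combined → 4 × 1 = 4 cut set(s).
Yaw brake lost [AND]: one cut set from each child combined → 1 × 1 × 1 = 1 cut set(s).
Pitch system down [AND]: one cut set from each child combined → 1 × 1 = 1 cut set(s).
Wind turbine shutdown fails [AND]: one cut set from each child combined → 4 × 1 = 4 cut set(s).
Minimal cut sets: {Emergency pitch motor failed, Encoder failed, Left limit switch lost, Pitch battery malfunctions, Primary safety PLC trips, Redundant yaw brake malfunctions}; {Emergency pitch motor failed, Left limit switch lost, Main hydraulic pack is out, Pitch battery malfunctions, Primary safety PLC trips, Redundant yaw brake malfunctions}; {Emergency pitch motor failed, Left limit switch lost, North rotor brake trips, Pitch battery malfunctions, Primary safety PLC trips, Redundant yaw brake malfunctions}; {Backup brake caliper is out, Emergency pitch motor failed, Left limit switch lost, Pitch battery malfunctions, Primary safety PLC trips, Redundant yaw brake malfunctions}.

4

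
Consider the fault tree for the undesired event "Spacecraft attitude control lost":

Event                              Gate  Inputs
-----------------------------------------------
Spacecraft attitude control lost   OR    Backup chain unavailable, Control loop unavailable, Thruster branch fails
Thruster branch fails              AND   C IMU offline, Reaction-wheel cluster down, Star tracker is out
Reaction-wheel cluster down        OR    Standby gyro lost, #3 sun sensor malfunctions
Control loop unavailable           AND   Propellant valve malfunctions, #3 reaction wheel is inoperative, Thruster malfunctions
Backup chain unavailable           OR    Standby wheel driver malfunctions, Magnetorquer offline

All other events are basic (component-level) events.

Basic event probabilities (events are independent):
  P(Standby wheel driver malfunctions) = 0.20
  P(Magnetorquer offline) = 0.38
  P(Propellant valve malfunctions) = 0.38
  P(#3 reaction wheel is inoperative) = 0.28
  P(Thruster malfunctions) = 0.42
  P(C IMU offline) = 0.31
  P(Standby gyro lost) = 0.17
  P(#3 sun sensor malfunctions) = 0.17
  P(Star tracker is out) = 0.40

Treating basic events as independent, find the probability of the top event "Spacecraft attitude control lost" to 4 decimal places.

0.5444

P(Backup chain unavailable) [OR] = 1 − (1−0.20) × (1−0.38) = 0.504000
P(Control loop unavailable) [AND] = 0.38 × 0.28 × 0.42 = 0.044688
P(Reaction-wheel cluster down) [OR] = 1 − (1−0.17) × (1−0.17) = 0.311100
P(Thruster branch fails) [AND] = 0.31 × 0.311100 × 0.40 = 0.038576
P(Spacecraft attitude control lost) [OR] = 1 − (1−0.504000) × (1−0.044688) × (1−0.038576) = 0.544444
Rounded to 4 decimal places: P(Spacecraft attitude control lost) ≈ 0.5444.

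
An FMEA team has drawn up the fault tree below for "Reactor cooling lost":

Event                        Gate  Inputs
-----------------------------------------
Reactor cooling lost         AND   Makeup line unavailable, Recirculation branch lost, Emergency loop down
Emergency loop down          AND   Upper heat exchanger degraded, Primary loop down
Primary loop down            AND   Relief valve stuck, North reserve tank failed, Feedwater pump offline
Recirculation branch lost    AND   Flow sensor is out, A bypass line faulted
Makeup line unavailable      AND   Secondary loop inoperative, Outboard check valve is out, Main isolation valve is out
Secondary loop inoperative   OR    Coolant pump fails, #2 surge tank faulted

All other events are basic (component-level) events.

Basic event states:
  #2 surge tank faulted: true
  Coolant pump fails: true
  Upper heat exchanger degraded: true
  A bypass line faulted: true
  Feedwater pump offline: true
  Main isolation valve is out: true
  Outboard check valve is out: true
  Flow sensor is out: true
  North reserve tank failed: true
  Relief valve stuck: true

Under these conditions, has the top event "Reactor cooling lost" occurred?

Secondary loop inoperative [OR]: Coolant pump fails=occurs, #2 surge tank faulted=occurs → at least one input occurs → occurs.
Makeup line unavailable [AND]: Secondary loop inoperative=occurs, Outboard check valve is out=occurs, Main isolation valve is out=occurs → all inputs occur → occurs.
Recirculation branch lost [AND]: Flow sensor is out=occurs, A bypass line faulted=occurs → all inputs occur → occurs.
Primary loop down [AND]: Relief valve stuck=occurs, North reserve tank failed=occurs, Feedwater pump offline=occurs → all inputs occur → occurs.
Emergency loop down [AND]: Upper heat exchanger degraded=occurs, Primary loop down=occurs → all inputs occur → occurs.
Reactor cooling lost [AND]: Makeup line unavailable=occurs, Recirculation branch lost=occurs, Emergency loop down=occurs → all inputs occur → occurs.

Yes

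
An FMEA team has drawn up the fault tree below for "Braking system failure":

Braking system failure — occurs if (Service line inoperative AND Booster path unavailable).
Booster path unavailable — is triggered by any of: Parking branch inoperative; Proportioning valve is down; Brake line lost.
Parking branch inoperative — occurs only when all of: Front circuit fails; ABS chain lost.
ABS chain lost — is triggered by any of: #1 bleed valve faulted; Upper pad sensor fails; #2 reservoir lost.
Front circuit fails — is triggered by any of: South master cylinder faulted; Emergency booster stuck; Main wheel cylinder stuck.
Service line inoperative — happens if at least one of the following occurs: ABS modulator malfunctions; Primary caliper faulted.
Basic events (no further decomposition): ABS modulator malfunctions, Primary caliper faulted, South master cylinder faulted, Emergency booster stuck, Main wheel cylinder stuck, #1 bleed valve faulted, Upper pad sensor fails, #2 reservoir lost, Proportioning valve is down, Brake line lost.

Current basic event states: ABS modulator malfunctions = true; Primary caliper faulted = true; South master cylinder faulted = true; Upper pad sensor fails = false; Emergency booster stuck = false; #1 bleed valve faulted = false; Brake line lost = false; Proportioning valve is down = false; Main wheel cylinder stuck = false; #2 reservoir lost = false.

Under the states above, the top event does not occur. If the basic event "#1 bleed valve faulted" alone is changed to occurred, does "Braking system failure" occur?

Counterfactual: set "#1 bleed valve faulted" to occurred.
Service line inoperative [OR]: ABS modulator malfunctions=occurs, Primary caliper faulted=occurs → at least one input occurs → occurs.
Front circuit fails [OR]: South master cylinder faulted=occurs, Emergency booster stuck=not, Main wheel cylinder stuck=not → at least one input occurs → occurs.
ABS chain lost [OR]: #1 bleed valve faulted=occurs, Upper pad sensor fails=not, #2 reservoir lost=not → at least one input occurs → occurs.
Parking branch inoperative [AND]: Front circuit fails=occurs, ABS chain lost=occurs → all inputs occur → occurs.
Booster path unavailable [OR]: Parking branch inoperative=occurs, Proportioning valve is down=not, Brake line lost=not → at least one input occurs → occurs.
Braking system failure [AND]: Service line inoperative=occurs, Booster path unavailable=occurs → all inputs occur → occurs.

Yes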